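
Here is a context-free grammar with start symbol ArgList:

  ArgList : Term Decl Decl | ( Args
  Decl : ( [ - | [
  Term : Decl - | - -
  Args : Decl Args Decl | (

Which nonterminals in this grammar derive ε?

No nonterminal has an empty production or an RHS whose symbols are all nullable.

{ } (none)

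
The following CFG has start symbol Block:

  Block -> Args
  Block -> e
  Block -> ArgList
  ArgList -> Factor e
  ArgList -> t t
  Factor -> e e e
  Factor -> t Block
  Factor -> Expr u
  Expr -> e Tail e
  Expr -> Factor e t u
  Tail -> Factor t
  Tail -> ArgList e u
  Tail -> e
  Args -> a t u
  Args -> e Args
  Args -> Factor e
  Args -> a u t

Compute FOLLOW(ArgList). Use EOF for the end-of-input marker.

In Block -> ArgList: ArgList is at the end, add FOLLOW(Block) = { EOF, e, t }.
In Tail -> ArgList e u: add FIRST(e u) = { e }.
Union: FOLLOW(ArgList) = { EOF, e, t }.

{ EOF, e, t }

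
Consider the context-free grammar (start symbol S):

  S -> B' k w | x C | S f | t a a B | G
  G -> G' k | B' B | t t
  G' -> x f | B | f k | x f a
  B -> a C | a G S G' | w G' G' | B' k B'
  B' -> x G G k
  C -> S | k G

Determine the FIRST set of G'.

G' -> x f contributes {x}.
From G' -> B: add FIRST(B) = { a, w, x }.
G' -> f k contributes {f}.
G' -> x f a contributes {x}.
Union: FIRST(G') = { a, f, w, x }.

{ a, f, w, x }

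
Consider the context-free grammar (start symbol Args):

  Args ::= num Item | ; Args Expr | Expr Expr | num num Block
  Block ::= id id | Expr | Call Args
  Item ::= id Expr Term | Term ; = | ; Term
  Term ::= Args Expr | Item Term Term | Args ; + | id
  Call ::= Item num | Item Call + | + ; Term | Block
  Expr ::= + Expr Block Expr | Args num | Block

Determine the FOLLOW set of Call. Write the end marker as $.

In Block ::= Call Args: add FIRST(Args) = { +, ;, id, num }.
In Call ::= Item Call +: add FIRST(+) = { + }.
Union: FOLLOW(Call) = { +, ;, id, num }.

{ +, ;, id, num }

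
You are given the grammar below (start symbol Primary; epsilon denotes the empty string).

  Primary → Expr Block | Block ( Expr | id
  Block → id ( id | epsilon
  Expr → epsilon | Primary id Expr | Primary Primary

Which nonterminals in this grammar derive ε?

Directly nullable (have an epsilon-production): Block, Expr.
Primary → Expr Block with every symbol nullable, so Primary is nullable.

{ Block, Expr, Primary }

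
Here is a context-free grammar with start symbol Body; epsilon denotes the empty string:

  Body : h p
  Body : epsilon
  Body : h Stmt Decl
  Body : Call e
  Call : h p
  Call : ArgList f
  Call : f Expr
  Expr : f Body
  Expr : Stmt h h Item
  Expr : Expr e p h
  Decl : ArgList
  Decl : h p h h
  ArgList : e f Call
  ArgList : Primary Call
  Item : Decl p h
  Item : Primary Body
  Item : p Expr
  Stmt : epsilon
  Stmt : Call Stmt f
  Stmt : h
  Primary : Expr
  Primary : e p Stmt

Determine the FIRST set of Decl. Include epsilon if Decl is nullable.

{ e, f, h }

From Decl : ArgList: add FIRST(ArgList) = { e, f, h }.
Decl : h p h h contributes {h}.
Union: FIRST(Decl) = { e, f, h }.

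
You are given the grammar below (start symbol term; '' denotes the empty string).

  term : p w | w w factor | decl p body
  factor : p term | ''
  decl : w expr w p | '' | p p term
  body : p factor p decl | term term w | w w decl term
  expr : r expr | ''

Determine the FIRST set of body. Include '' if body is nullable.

{ p, w }

body : p factor p decl contributes {p}.
From body : term term w: add FIRST(term) = { p, w }.
body : w w decl term contributes {w}.
Union: FIRST(body) = { p, w }.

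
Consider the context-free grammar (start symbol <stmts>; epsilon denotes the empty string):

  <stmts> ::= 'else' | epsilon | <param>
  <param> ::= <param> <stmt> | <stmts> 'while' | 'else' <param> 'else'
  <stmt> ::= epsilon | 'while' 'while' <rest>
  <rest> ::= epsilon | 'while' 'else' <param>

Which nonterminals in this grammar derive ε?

{ <rest>, <stmt>, <stmts> }

Directly nullable (have an epsilon-production): <stmts>, <stmt>, <rest>.
No other nonterminal has a production whose RHS symbols are all nullable.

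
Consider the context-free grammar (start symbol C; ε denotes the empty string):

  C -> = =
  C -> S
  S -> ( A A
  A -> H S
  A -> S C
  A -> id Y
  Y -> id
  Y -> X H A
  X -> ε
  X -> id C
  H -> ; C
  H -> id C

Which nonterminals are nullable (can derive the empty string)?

Directly nullable (have an ε-production): X.
No other nonterminal has a production whose RHS symbols are all nullable.

{ X }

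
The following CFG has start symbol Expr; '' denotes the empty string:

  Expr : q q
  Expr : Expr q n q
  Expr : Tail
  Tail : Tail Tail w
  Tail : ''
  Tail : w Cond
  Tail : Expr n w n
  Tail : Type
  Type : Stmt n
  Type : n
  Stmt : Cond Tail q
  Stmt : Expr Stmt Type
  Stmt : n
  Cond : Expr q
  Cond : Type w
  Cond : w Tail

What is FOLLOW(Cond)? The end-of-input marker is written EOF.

In Tail : w Cond: Cond is at the end, add FOLLOW(Tail) = { EOF, n, q, w }.
In Stmt : Cond Tail q: add FIRST(Tail q) = { n, q, w }.
Union: FOLLOW(Cond) = { EOF, n, q, w }.

{ EOF, n, q, w }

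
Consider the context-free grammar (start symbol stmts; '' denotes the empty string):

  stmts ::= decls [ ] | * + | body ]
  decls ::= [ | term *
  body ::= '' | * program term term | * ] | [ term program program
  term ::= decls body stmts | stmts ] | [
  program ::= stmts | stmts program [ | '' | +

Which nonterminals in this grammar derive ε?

{ body, program }

Directly nullable (have an ''-production): body, program.
No other nonterminal has a production whose RHS symbols are all nullable.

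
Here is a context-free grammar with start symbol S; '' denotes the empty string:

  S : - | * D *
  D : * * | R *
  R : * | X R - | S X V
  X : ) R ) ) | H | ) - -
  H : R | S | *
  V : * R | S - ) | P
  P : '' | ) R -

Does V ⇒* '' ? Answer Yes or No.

Yes

V : P and each of P is nullable, so V ⇒* ''.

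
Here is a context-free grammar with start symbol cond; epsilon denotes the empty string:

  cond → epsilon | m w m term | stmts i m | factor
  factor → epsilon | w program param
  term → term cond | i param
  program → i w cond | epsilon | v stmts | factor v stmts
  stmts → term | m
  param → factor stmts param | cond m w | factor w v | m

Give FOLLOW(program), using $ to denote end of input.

In factor → w program param: add FIRST(param) = { i, m, w }.
Union: FOLLOW(program) = { i, m, w }.

{ i, m, w }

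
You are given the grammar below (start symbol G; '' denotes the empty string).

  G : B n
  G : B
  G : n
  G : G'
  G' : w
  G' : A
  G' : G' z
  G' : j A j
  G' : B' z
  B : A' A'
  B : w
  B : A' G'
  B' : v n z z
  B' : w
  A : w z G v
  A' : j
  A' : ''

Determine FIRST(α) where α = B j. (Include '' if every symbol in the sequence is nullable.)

Add FIRST(B)\{''} = { j, v, w }; B is nullable, continue.
j is a terminal; add {j} and stop.

{ j, v, w }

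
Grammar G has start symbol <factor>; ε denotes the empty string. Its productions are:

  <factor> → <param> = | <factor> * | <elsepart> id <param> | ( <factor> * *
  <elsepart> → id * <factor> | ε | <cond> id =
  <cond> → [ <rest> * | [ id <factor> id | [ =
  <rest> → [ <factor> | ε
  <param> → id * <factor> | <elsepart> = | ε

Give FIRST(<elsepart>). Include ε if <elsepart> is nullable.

{ [, id, ε }

<elsepart> → id * <factor> contributes {id}.
<elsepart> → ε contributes ε.
From <elsepart> → <cond> id =: add FIRST(<cond>) = { [ }.
Union: FIRST(<elsepart>) = { [, id, ε }.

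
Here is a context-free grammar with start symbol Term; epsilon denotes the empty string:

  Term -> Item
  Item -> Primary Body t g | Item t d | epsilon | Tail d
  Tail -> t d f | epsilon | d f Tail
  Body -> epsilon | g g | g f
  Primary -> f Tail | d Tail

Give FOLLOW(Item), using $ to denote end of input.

{ $, t }

In Term -> Item: Item is at the end, add FOLLOW(Term) = { $ }.
In Item -> Item t d: add FIRST(t d) = { t }.
Union: FOLLOW(Item) = { $, t }.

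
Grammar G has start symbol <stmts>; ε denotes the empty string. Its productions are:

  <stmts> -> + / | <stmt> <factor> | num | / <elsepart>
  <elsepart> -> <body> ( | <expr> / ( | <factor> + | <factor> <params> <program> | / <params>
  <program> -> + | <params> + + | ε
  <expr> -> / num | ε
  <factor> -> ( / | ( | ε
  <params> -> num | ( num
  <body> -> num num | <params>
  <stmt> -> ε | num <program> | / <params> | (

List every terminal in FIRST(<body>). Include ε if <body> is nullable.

<body> -> num num contributes {num}.
From <body> -> <params>: add FIRST(<params>) = { (, num }.
Union: FIRST(<body>) = { (, num }.

{ (, num }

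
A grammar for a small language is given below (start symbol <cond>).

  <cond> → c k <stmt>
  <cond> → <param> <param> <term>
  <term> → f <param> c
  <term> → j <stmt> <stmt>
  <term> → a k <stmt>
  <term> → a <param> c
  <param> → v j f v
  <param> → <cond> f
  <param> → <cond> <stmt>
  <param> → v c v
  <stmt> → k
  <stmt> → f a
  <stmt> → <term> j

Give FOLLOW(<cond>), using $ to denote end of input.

{ $, a, f, j, k }

<cond> is the start symbol, so $ ∈ FOLLOW(<cond>).
In <param> → <cond> f: add FIRST(f) = { f }.
In <param> → <cond> <stmt>: add FIRST(<stmt>) = { a, f, j, k }.
Union: FOLLOW(<cond>) = { $, a, f, j, k }.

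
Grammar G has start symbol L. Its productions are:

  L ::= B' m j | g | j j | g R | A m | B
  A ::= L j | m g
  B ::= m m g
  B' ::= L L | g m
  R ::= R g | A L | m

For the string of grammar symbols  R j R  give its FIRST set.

{ g, j, m }

Add FIRST(R) = { g, j, m }; R is not nullable, stop.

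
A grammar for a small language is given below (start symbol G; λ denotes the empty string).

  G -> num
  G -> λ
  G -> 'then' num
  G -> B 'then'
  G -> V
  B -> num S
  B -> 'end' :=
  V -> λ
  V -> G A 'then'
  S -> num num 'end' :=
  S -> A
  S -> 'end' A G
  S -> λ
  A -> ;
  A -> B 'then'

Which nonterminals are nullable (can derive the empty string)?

Directly nullable (have an λ-production): G, V, S.
No other nonterminal has a production whose RHS symbols are all nullable.

{ G, S, V }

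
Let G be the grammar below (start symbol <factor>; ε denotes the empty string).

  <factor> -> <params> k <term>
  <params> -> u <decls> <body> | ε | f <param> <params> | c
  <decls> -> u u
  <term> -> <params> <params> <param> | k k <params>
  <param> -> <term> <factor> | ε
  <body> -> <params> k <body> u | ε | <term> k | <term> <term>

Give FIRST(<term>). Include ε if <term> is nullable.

{ c, f, k, u, ε }

From <term> -> <params> <params> <param>: <params>, <params>, <param> nullable, take FIRST(<params>) ∪ FIRST(<params>) ∪ FIRST(<param>) = { c, f, k, u }; also ε since the whole RHS is nullable.
<term> -> k k <params> contributes {k}.
Union: FIRST(<term>) = { c, f, k, u, ε }.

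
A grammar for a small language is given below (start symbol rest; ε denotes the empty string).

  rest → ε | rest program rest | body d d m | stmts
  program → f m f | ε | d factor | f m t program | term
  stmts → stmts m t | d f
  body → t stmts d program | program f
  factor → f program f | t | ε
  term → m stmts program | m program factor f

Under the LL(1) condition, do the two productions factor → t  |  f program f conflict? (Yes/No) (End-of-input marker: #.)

FIRST(t) = { t } and FIRST(f program f) = { f }.
The FIRST sets are disjoint and neither alternative is nullable — no conflict.

No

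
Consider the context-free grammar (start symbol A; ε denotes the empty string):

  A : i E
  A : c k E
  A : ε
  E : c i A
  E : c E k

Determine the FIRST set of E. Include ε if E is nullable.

{ c }

E : c i A contributes {c}.
E : c E k contributes {c}.
Union: FIRST(E) = { c }.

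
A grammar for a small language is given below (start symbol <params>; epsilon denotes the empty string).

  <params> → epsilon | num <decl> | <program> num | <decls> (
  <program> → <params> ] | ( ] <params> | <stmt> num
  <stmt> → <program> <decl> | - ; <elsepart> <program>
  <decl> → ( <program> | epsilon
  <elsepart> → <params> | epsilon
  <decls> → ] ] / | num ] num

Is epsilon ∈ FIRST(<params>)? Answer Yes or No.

<params> has an epsilon-production, so <params> ⇒ epsilon.

Yes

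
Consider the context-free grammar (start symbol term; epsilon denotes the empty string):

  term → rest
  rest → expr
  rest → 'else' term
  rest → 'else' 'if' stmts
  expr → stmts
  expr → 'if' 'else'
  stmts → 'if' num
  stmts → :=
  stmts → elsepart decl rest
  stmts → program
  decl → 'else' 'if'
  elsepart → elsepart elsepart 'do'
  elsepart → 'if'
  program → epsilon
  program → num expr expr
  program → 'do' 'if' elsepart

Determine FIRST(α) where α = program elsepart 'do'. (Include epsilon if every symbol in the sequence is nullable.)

Add FIRST(program)\{epsilon} = { 'do', num }; program is nullable, continue.
Add FIRST(elsepart) = { 'if' }; elsepart is not nullable, stop.

{ 'do', 'if', num }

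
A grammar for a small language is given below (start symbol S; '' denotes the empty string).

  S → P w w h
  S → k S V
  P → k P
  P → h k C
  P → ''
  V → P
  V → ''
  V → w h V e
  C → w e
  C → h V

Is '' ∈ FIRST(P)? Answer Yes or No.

P has an ''-production, so P ⇒ ''.

Yes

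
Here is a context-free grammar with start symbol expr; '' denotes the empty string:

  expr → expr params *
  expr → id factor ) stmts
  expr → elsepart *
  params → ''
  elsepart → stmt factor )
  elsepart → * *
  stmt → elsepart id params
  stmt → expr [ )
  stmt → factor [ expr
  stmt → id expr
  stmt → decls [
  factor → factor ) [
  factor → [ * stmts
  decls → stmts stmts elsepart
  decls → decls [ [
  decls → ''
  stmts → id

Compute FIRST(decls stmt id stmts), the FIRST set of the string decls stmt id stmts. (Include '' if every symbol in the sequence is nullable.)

{ *, [, id }

Add FIRST(decls)\{''} = { [, id }; decls is nullable, continue.
Add FIRST(stmt) = { *, [, id }; stmt is not nullable, stop.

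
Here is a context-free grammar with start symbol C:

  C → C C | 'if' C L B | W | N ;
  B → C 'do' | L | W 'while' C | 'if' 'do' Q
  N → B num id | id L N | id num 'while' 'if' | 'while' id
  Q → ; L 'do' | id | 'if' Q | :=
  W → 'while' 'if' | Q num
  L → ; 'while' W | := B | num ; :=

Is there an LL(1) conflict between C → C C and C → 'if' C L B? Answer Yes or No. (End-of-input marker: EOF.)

FIRST(C C) = { 'if', 'while', :=, ;, id, num } and FIRST('if' C L B) = { 'if' }.
Both contain 'if', so the two alternatives are not disjoint — LL(1) conflict.

Yes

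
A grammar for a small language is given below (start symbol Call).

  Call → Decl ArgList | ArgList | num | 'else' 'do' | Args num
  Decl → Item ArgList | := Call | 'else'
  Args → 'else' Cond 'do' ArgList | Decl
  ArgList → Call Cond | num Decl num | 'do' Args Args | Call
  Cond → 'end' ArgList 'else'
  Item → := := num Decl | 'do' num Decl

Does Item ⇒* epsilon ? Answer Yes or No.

No

No nonterminal in this grammar is nullable.
No production of Item has an RHS whose symbols are all nullable, so Item is not nullable.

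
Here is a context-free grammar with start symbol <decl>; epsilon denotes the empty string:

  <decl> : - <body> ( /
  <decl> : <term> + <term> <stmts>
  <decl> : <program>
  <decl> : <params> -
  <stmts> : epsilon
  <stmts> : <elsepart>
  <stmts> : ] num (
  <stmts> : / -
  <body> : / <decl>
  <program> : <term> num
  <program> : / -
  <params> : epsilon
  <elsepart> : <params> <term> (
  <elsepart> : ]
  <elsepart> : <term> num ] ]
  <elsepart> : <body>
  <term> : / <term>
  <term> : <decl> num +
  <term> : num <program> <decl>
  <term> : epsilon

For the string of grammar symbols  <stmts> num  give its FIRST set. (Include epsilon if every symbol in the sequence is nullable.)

{ (, +, -, /, ], num }

Add FIRST(<stmts>)\{epsilon} = { (, +, -, /, ], num }; <stmts> is nullable, continue.
num is a terminal; add {num} and stop.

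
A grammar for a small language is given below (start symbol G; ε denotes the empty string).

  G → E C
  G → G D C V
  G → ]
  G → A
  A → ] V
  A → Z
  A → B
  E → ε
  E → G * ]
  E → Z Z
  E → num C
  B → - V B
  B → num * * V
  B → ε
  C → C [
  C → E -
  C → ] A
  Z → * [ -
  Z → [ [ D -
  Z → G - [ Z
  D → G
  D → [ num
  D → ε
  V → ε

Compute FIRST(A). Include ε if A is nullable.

A → ] V contributes {]}.
From A → Z: add FIRST(Z) = { *, -, [, ], num }.
From A → B: add FIRST(B) = { -, num, ε } (including ε since B is nullable).
Union: FIRST(A) = { *, -, [, ], num, ε }.

{ *, -, [, ], num, ε }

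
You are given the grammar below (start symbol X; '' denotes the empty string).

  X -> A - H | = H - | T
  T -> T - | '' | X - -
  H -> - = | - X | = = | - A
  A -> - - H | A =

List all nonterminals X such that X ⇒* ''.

{ T, X }

Directly nullable (have an ''-production): T.
X -> T with every symbol nullable, so X is nullable.
No other nonterminal has a production whose RHS symbols are all nullable.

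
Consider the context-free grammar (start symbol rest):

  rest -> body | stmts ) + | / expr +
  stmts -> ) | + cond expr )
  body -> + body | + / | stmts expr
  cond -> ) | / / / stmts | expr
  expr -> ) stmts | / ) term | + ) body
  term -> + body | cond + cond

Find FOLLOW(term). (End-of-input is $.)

{ $, ), +, / }

In expr -> / ) term: term is at the end, add FOLLOW(expr) = { $, ), +, / }.
Union: FOLLOW(term) = { $, ), +, / }.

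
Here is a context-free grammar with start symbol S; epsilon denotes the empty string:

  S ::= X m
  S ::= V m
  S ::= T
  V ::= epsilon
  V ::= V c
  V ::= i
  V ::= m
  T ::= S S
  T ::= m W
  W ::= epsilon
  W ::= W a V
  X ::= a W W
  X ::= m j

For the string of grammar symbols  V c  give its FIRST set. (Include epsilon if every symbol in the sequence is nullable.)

Add FIRST(V)\{epsilon} = { c, i, m }; V is nullable, continue.
c is a terminal; add {c} and stop.

{ c, i, m }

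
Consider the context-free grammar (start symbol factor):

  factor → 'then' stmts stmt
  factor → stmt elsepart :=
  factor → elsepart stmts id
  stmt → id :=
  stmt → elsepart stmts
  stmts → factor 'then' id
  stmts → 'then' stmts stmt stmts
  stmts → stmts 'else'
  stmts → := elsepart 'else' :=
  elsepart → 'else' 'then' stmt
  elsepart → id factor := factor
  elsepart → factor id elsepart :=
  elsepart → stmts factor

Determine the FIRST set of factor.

factor → 'then' stmts stmt contributes {'then'}.
From factor → stmt elsepart :=: add FIRST(stmt) = { 'else', 'then', :=, id }.
From factor → elsepart stmts id: add FIRST(elsepart) = { 'else', 'then', :=, id }.
Union: FIRST(factor) = { 'else', 'then', :=, id }.

{ 'else', 'then', :=, id }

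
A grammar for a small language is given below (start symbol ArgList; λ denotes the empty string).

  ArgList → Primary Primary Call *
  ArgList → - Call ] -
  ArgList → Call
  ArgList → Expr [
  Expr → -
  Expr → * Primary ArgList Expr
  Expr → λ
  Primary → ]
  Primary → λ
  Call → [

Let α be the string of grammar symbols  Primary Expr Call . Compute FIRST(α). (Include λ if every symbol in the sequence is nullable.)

{ *, -, [, ] }

Add FIRST(Primary)\{λ} = { ] }; Primary is nullable, continue.
Add FIRST(Expr)\{λ} = { *, - }; Expr is nullable, continue.
Add FIRST(Call) = { [ }; Call is not nullable, stop.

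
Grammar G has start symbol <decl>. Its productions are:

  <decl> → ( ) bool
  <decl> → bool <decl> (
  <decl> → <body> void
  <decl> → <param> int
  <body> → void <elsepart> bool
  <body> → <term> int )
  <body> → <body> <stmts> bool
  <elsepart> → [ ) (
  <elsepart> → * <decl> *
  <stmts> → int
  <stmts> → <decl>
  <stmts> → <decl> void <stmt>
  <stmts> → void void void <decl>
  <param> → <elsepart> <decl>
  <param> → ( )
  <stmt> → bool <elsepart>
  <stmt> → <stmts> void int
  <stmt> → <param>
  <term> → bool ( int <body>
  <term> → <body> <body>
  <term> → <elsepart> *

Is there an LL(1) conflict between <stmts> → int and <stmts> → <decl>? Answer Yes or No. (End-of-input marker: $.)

No

FIRST(int) = { int } and FIRST(<decl>) = { (, *, [, bool, void }.
The FIRST sets are disjoint and neither alternative is nullable — no conflict.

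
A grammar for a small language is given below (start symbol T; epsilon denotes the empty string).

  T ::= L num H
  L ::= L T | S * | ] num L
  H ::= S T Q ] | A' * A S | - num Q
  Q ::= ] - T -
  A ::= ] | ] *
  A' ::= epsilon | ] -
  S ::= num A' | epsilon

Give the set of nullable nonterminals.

Directly nullable (have an epsilon-production): A', S.
No other nonterminal has a production whose RHS symbols are all nullable.

{ A', S }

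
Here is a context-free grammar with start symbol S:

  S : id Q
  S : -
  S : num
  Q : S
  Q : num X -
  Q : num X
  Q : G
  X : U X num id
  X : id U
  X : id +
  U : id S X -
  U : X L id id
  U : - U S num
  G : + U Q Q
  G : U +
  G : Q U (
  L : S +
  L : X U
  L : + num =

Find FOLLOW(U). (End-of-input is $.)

In X : U X num id: add FIRST(X num id) = { -, id }.
In X : id U: U is at the end, add FOLLOW(X) = { $, +, -, id, num }.
In U : - U S num: add FIRST(S num) = { -, id, num }.
In G : + U Q Q: add FIRST(Q Q) = { +, -, id, num }.
In G : U +: add FIRST(+) = { + }.
In G : Q U (: add FIRST(() = { ( }.
In L : X U: U is at the end, add FOLLOW(L) = { id }.
Union: FOLLOW(U) = { $, (, +, -, id, num }.

{ $, (, +, -, id, num }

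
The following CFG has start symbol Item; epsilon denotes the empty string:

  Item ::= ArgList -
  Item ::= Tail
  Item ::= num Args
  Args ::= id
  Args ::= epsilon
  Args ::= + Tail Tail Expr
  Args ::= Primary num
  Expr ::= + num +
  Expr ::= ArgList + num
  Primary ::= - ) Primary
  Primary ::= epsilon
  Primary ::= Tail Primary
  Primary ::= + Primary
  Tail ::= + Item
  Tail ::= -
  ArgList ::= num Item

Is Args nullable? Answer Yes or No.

Args has an epsilon-production, so Args ⇒ epsilon.

Yes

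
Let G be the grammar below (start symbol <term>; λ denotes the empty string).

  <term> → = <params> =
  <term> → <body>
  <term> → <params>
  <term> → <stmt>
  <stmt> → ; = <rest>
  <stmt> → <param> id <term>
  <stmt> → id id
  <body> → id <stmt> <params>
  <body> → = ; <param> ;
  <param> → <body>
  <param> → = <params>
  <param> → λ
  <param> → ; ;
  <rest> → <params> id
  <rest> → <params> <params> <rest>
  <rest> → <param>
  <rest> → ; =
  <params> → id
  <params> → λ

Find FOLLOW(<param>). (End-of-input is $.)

In <stmt> → <param> id <term>: add FIRST(id <term>) = { id }.
In <body> → = ; <param> ;: add FIRST(;) = { ; }.
In <rest> → <param>: <param> is at the end, add FOLLOW(<rest>) = { $, ;, id }.
Union: FOLLOW(<param>) = { $, ;, id }.

{ $, ;, id }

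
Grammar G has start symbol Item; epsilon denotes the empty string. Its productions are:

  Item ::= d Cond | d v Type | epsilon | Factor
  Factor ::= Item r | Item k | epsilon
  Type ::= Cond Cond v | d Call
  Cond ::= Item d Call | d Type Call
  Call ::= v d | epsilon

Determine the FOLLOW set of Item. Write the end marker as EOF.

{ EOF, d, k, r }

Item is the start symbol, so EOF ∈ FOLLOW(Item).
In Factor ::= Item r: add FIRST(r) = { r }.
In Factor ::= Item k: add FIRST(k) = { k }.
In Cond ::= Item d Call: add FIRST(d Call) = { d }.
Union: FOLLOW(Item) = { EOF, d, k, r }.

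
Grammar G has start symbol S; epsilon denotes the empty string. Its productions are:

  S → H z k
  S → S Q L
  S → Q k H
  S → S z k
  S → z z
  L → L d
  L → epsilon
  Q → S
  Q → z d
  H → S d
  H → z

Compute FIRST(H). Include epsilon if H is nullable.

{ z }

From H → S d: add FIRST(S) = { z }.
H → z contributes {z}.
Union: FIRST(H) = { z }.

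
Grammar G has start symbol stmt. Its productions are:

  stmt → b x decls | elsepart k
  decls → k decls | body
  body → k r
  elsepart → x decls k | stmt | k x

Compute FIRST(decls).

{ k }

decls → k decls contributes {k}.
From decls → body: add FIRST(body) = { k }.
Union: FIRST(decls) = { k }.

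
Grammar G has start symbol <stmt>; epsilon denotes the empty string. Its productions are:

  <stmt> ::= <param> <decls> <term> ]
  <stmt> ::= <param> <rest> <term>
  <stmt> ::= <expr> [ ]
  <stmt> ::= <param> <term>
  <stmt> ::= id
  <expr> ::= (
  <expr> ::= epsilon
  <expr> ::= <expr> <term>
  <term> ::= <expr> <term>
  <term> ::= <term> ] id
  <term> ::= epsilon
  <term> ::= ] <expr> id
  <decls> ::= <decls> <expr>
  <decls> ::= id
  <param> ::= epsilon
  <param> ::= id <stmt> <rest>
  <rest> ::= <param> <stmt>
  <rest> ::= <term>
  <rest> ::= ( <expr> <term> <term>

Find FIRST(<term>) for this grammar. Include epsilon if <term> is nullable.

{ (, ], epsilon }

From <term> ::= <expr> <term>: <expr>, <term> nullable, take FIRST(<expr>) ∪ FIRST(<term>) = { (, ] }; also epsilon since the whole RHS is nullable.
From <term> ::= <term> ] id: <term> nullable, take FIRST(<term>) ∪ {]} = { (, ] }.
<term> ::= epsilon contributes epsilon.
<term> ::= ] <expr> id contributes {]}.
Union: FIRST(<term>) = { (, ], epsilon }.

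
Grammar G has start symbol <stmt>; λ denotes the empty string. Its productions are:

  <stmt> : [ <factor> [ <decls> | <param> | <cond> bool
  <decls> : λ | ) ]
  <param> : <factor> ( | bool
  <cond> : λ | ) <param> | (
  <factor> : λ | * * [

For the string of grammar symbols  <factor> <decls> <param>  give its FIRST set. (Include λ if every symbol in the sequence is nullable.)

{ (, ), *, bool }

Add FIRST(<factor>)\{λ} = { * }; <factor> is nullable, continue.
Add FIRST(<decls>)\{λ} = { ) }; <decls> is nullable, continue.
Add FIRST(<param>) = { (, *, bool }; <param> is not nullable, stop.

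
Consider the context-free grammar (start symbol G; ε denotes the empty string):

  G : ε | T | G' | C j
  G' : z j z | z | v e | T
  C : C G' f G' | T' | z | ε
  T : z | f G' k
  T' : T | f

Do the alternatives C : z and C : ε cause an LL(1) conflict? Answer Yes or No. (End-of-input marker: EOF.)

FIRST(z) = { z } and FIRST(ε) = { ε }.
The second alternative is nullable and FOLLOW(C) = { f, j, v, z } shares z with FIRST of the first — conflict.

Yes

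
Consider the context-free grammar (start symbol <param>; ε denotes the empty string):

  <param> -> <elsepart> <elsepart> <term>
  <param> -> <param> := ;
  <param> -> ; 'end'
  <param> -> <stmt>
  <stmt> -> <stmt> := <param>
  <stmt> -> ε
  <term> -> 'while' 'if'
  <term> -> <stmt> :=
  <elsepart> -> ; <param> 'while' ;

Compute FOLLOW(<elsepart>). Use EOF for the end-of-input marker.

{ 'while', :=, ; }

In <param> -> <elsepart> <elsepart> <term>: add FIRST(<elsepart> <term>) = { ; }.
In <param> -> <elsepart> <elsepart> <term>: add FIRST(<term>) = { 'while', := }.
Union: FOLLOW(<elsepart>) = { 'while', :=, ; }.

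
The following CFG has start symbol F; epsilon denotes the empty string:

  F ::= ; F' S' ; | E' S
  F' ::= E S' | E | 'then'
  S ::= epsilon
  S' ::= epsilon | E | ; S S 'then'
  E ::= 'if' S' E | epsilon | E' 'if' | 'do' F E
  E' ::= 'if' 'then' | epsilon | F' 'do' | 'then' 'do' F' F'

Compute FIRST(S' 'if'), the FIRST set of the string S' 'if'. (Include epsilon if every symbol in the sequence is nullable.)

Add FIRST(S')\{epsilon} = { 'do', 'if', 'then', ; }; S' is nullable, continue.
'if' is a terminal; add {'if'} and stop.

{ 'do', 'if', 'then', ; }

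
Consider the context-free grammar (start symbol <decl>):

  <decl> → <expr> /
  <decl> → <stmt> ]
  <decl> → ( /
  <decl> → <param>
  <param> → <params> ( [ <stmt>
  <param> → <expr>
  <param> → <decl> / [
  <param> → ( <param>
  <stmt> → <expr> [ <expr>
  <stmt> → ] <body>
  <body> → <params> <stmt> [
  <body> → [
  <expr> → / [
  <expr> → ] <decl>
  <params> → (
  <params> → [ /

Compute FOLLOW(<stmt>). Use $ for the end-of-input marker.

{ $, /, [, ] }

In <decl> → <stmt> ]: add FIRST(]) = { ] }.
In <param> → <params> ( [ <stmt>: <stmt> is at the end, add FOLLOW(<param>) = { $, /, [, ] }.
In <body> → <params> <stmt> [: add FIRST([) = { [ }.
Union: FOLLOW(<stmt>) = { $, /, [, ] }.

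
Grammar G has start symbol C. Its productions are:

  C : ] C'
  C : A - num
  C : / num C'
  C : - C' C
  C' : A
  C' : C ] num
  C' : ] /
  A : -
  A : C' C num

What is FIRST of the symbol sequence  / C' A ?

{ / }

/ is a terminal; add {/} and stop.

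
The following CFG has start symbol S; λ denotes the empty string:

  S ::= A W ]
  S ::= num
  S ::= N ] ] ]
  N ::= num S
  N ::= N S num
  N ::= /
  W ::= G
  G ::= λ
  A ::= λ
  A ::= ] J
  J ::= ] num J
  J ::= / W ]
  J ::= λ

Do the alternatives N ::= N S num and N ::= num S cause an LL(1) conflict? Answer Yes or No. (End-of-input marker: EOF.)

Yes

FIRST(N S num) = { /, num } and FIRST(num S) = { num }.
Both contain num, so the two alternatives are not disjoint — LL(1) conflict.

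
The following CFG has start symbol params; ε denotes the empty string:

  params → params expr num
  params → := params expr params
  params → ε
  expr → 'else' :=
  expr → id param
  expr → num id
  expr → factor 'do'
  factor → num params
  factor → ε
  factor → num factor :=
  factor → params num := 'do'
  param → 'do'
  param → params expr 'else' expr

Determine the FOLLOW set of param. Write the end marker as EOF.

In expr → id param: param is at the end, add FOLLOW(expr) = { EOF, 'do', 'else', :=, id, num }.
Union: FOLLOW(param) = { EOF, 'do', 'else', :=, id, num }.

{ EOF, 'do', 'else', :=, id, num }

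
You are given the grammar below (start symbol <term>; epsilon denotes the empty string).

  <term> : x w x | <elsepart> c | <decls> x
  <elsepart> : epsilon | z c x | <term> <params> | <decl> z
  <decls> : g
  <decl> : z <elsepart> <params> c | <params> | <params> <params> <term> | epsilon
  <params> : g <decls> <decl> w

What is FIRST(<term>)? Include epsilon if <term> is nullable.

<term> : x w x contributes {x}.
From <term> : <elsepart> c: <elsepart> nullable, take FIRST(<elsepart>) ∪ {c} = { c, g, x, z }.
From <term> : <decls> x: add FIRST(<decls>) = { g }.
Union: FIRST(<term>) = { c, g, x, z }.

{ c, g, x, z }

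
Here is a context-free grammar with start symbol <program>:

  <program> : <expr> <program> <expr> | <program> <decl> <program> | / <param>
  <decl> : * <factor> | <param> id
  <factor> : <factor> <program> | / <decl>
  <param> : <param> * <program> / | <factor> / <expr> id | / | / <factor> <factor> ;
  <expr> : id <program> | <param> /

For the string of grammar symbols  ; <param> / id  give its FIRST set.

{ ; }

; is a terminal; add {;} and stop.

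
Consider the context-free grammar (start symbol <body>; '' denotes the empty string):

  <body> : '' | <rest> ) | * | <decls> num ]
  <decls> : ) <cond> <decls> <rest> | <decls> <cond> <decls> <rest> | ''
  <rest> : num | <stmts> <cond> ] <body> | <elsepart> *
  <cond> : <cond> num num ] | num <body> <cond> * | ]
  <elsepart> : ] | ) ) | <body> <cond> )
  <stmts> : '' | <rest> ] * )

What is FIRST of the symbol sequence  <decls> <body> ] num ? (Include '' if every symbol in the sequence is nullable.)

Add FIRST(<decls>)\{''} = { ), ], num }; <decls> is nullable, continue.
Add FIRST(<body>)\{''} = { ), *, ], num }; <body> is nullable, continue.
] is a terminal; add {]} and stop.

{ ), *, ], num }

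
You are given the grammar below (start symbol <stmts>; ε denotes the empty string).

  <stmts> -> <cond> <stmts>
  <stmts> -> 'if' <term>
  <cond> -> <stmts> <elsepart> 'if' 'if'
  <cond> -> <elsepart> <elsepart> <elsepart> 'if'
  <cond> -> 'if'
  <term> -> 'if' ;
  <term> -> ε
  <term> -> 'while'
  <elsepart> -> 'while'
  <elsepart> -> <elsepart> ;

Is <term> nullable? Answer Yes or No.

Yes

<term> has an ε-production, so <term> ⇒ ε.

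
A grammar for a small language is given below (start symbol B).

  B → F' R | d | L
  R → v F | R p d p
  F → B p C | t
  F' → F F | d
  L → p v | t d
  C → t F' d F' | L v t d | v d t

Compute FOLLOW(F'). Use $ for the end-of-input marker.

In B → F' R: add FIRST(R) = { v }.
In C → t F' d F': add FIRST(d F') = { d }.
In C → t F' d F': F' is at the end, add FOLLOW(C) = { $, d, p, t, v }.
Union: FOLLOW(F') = { $, d, p, t, v }.

{ $, d, p, t, v }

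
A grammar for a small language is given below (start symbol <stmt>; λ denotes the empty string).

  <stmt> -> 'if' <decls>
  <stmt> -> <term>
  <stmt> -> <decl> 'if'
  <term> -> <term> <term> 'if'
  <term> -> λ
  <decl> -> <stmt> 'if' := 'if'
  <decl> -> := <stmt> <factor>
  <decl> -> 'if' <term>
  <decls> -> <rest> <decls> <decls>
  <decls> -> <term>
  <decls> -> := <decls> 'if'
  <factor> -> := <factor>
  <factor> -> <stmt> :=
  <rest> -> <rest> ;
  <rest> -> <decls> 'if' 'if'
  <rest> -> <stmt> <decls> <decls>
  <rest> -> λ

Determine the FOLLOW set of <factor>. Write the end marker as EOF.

In <decl> -> := <stmt> <factor>: <factor> is at the end, add FOLLOW(<decl>) = { 'if' }.
In <factor> -> := <factor>: <factor> is at the end, add FOLLOW(<factor>) = { 'if' }.
Union: FOLLOW(<factor>) = { 'if' }.

{ 'if' }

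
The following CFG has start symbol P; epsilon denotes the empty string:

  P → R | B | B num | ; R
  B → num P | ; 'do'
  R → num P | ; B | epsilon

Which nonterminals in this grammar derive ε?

{ P, R }

Directly nullable (have an epsilon-production): R.
P → R with every symbol nullable, so P is nullable.
No other nonterminal has a production whose RHS symbols are all nullable.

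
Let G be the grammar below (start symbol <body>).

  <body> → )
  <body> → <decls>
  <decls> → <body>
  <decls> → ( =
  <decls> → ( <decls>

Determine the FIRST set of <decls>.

From <decls> → <body>: add FIRST(<body>) = { (, ) }.
<decls> → ( = contributes {(}.
<decls> → ( <decls> contributes {(}.
Union: FIRST(<decls>) = { (, ) }.

{ (, ) }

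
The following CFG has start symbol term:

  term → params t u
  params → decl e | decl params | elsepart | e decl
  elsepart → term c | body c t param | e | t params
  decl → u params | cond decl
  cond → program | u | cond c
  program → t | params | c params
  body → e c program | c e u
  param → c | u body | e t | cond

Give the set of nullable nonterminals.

{ } (none)

No nonterminal has an empty production or an RHS whose symbols are all nullable.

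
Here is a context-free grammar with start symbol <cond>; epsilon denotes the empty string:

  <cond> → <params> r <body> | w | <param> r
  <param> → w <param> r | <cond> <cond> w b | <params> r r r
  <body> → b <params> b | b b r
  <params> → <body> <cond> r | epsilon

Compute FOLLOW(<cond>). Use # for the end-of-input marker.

<cond> is the start symbol, so # ∈ FOLLOW(<cond>).
In <param> → <cond> <cond> w b: add FIRST(<cond> w b) = { b, r, w }.
In <param> → <cond> <cond> w b: add FIRST(w b) = { w }.
In <params> → <body> <cond> r: add FIRST(r) = { r }.
Union: FOLLOW(<cond>) = { #, b, r, w }.

{ #, b, r, w }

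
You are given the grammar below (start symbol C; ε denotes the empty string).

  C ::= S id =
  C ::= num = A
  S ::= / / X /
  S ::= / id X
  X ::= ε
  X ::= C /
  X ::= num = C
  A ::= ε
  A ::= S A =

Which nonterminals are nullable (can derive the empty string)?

Directly nullable (have an ε-production): X, A.
No other nonterminal has a production whose RHS symbols are all nullable.

{ A, X }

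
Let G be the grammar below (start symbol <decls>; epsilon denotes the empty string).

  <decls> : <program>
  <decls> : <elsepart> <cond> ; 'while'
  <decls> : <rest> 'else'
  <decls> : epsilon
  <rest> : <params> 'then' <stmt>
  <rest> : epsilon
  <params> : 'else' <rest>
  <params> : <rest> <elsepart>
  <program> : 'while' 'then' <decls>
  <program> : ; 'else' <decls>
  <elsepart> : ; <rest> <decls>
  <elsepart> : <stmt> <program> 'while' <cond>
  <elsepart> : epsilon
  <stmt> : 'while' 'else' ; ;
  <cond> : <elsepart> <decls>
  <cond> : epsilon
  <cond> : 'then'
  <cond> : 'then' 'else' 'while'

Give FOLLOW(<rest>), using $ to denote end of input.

{ 'else', 'then', 'while', ; }

In <decls> : <rest> 'else': add FIRST('else') = { 'else' }.
In <params> : 'else' <rest>: <rest> is at the end, add FOLLOW(<params>) = { 'then' }.
In <params> : <rest> <elsepart>: add FIRST(<elsepart>)\{epsilon} = { 'while', ; }.
  Since <elsepart> is nullable, also add FOLLOW(<params>) = { 'then' }.
In <elsepart> : ; <rest> <decls>: add FIRST(<decls>)\{epsilon} = { 'else', 'then', 'while', ; }.
  Since <decls> is nullable, also add FOLLOW(<elsepart>) = { 'else', 'then', 'while', ; }.
Union: FOLLOW(<rest>) = { 'else', 'then', 'while', ; }.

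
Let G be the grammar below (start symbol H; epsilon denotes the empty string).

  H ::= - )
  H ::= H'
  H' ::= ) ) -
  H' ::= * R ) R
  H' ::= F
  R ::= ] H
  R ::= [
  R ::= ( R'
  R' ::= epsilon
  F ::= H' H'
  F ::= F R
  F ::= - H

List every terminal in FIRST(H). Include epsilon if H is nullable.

H ::= - ) contributes {-}.
From H ::= H': add FIRST(H') = { ), *, - }.
Union: FIRST(H) = { ), *, - }.

{ ), *, - }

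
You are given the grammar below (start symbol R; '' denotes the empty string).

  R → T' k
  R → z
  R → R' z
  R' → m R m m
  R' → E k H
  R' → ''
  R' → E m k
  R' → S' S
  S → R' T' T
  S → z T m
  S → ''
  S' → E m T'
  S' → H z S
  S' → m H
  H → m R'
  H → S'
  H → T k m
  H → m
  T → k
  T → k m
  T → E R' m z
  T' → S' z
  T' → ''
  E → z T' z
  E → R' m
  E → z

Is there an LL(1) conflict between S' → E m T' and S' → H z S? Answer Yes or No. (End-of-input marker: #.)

FIRST(E m T') = { k, m, z } and FIRST(H z S) = { k, m, z }.
Both contain k, so the two alternatives are not disjoint — LL(1) conflict.

Yes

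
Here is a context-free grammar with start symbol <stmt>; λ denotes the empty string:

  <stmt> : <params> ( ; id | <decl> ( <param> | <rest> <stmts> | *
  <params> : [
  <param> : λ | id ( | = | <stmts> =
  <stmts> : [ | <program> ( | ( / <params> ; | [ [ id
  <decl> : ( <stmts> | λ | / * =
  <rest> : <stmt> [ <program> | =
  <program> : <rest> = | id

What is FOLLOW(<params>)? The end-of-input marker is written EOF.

In <stmt> : <params> ( ; id: add FIRST(( ; id) = { ( }.
In <stmts> : ( / <params> ;: add FIRST(;) = { ; }.
Union: FOLLOW(<params>) = { (, ; }.

{ (, ; }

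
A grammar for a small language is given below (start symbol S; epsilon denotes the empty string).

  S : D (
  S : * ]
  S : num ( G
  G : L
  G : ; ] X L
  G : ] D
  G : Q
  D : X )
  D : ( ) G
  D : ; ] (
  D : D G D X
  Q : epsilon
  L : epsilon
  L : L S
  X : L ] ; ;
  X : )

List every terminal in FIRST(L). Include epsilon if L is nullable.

{ (, ), *, ;, ], num, epsilon }

L : epsilon contributes epsilon.
From L : L S: L nullable, take FIRST(L) ∪ FIRST(S) = { (, ), *, ;, ], num }.
Union: FIRST(L) = { (, ), *, ;, ], num, epsilon }.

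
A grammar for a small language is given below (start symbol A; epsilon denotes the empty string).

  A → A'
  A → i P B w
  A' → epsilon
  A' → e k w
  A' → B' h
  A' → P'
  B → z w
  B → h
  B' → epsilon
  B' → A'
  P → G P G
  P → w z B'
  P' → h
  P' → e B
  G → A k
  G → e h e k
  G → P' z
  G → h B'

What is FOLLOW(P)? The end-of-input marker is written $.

In A → i P B w: add FIRST(B w) = { h, z }.
In P → G P G: add FIRST(G) = { e, h, i, k }.
Union: FOLLOW(P) = { e, h, i, k, z }.

{ e, h, i, k, z }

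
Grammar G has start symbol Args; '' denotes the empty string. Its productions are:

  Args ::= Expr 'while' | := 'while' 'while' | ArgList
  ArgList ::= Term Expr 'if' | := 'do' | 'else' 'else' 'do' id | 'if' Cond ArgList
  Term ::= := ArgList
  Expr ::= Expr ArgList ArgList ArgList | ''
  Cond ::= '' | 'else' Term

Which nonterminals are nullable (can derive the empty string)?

{ Cond, Expr }

Directly nullable (have an ''-production): Expr, Cond.
No other nonterminal has a production whose RHS symbols are all nullable.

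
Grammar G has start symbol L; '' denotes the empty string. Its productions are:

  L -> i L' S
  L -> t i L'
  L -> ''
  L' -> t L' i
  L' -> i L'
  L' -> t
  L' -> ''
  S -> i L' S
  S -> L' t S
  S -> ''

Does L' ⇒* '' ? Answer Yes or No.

L' has an ''-production, so L' ⇒ ''.

Yes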